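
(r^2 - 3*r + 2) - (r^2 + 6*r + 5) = -9*r - 3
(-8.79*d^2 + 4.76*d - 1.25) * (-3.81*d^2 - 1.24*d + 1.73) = 33.4899*d^4 - 7.236*d^3 - 16.3466*d^2 + 9.7848*d - 2.1625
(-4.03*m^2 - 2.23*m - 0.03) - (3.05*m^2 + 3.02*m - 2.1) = -7.08*m^2 - 5.25*m + 2.07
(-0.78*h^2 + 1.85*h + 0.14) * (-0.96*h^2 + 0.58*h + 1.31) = 0.7488*h^4 - 2.2284*h^3 - 0.0832000000000002*h^2 + 2.5047*h + 0.1834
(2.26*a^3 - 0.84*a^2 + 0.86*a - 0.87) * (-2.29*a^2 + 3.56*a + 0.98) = -5.1754*a^5 + 9.9692*a^4 - 2.745*a^3 + 4.2307*a^2 - 2.2544*a - 0.8526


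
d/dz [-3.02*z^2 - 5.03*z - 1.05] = -6.04*z - 5.03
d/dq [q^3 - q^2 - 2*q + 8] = 3*q^2 - 2*q - 2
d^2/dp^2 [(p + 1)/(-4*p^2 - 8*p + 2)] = 2*(p + 1)*(6*p^2 + 12*p - 8*(p + 1)^2 - 3)/(2*p^2 + 4*p - 1)^3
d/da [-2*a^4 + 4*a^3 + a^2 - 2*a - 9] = -8*a^3 + 12*a^2 + 2*a - 2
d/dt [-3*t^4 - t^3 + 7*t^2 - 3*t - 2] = -12*t^3 - 3*t^2 + 14*t - 3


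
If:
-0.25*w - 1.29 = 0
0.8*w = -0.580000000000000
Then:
No Solution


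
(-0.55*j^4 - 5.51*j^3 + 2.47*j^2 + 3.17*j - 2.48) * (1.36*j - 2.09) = -0.748*j^5 - 6.3441*j^4 + 14.8751*j^3 - 0.8511*j^2 - 9.9981*j + 5.1832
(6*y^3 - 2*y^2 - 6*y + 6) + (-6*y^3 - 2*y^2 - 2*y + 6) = -4*y^2 - 8*y + 12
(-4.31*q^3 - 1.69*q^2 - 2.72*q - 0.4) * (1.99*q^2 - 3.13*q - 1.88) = -8.5769*q^5 + 10.1272*q^4 + 7.9797*q^3 + 10.8948*q^2 + 6.3656*q + 0.752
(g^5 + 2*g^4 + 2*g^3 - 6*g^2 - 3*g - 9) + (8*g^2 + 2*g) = g^5 + 2*g^4 + 2*g^3 + 2*g^2 - g - 9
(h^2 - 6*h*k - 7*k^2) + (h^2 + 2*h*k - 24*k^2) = 2*h^2 - 4*h*k - 31*k^2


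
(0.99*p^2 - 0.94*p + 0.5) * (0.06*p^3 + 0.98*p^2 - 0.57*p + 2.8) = 0.0594*p^5 + 0.9138*p^4 - 1.4555*p^3 + 3.7978*p^2 - 2.917*p + 1.4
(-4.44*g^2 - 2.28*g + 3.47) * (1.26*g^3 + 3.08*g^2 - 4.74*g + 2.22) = -5.5944*g^5 - 16.548*g^4 + 18.3954*g^3 + 11.638*g^2 - 21.5094*g + 7.7034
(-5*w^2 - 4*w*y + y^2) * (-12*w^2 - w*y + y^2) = 60*w^4 + 53*w^3*y - 13*w^2*y^2 - 5*w*y^3 + y^4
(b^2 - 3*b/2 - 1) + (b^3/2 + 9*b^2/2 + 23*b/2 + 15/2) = b^3/2 + 11*b^2/2 + 10*b + 13/2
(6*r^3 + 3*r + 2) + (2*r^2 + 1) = 6*r^3 + 2*r^2 + 3*r + 3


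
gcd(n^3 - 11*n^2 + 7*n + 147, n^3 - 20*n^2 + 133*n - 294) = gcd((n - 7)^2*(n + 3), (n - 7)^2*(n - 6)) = n^2 - 14*n + 49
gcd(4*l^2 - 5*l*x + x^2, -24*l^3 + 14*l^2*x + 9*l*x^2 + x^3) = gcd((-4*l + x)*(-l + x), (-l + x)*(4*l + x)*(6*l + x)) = -l + x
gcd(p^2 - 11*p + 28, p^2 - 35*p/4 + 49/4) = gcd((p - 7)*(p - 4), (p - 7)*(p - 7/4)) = p - 7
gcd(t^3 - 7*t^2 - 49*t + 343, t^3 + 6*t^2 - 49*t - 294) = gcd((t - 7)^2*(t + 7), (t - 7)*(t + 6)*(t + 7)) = t^2 - 49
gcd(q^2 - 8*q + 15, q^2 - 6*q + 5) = q - 5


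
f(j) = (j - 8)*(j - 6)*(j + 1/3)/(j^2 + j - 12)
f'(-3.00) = -62.06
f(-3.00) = 44.00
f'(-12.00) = -0.01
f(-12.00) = -35.00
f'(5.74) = -0.61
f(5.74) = 0.13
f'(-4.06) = -17459.46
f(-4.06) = -1067.36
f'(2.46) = -25.00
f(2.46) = -15.70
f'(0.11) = -3.58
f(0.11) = -1.73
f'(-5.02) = -59.53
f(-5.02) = -82.20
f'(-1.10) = -6.90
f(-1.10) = 4.17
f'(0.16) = -3.52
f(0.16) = -1.91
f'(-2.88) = -49.32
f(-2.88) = 37.36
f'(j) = (-2*j - 1)*(j - 8)*(j - 6)*(j + 1/3)/(j^2 + j - 12)^2 + (j - 8)*(j - 6)/(j^2 + j - 12) + (j - 8)*(j + 1/3)/(j^2 + j - 12) + (j - 6)*(j + 1/3)/(j^2 + j - 12)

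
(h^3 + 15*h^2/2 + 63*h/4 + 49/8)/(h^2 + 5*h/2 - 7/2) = (h^2 + 4*h + 7/4)/(h - 1)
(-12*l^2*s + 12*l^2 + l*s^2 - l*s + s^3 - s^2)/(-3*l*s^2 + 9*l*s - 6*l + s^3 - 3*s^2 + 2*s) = (4*l + s)/(s - 2)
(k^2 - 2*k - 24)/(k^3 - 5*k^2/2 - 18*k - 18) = 2*(k + 4)/(2*k^2 + 7*k + 6)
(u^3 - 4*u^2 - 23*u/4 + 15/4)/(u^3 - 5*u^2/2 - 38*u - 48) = (2*u^2 - 11*u + 5)/(2*(u^2 - 4*u - 32))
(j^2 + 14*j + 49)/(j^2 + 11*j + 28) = (j + 7)/(j + 4)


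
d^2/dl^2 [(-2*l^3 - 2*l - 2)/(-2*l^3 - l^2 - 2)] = 4*(-2*l^6 + 12*l^5 + 6*l^4 + 15*l^3 - 21*l^2 - 6*l - 2)/(8*l^9 + 12*l^8 + 6*l^7 + 25*l^6 + 24*l^5 + 6*l^4 + 24*l^3 + 12*l^2 + 8)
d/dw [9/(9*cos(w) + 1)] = 81*sin(w)/(9*cos(w) + 1)^2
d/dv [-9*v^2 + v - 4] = 1 - 18*v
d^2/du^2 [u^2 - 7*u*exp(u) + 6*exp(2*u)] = -7*u*exp(u) + 24*exp(2*u) - 14*exp(u) + 2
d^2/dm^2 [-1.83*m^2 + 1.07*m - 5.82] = -3.66000000000000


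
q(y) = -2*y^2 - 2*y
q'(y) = -4*y - 2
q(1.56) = -7.99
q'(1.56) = -8.24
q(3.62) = -33.45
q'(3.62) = -16.48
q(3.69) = -34.61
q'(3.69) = -16.76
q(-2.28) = -5.84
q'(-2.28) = 7.12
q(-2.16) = -5.01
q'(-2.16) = 6.64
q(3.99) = -39.82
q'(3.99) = -17.96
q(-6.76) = -77.88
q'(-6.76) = 25.04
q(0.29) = -0.75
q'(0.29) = -3.16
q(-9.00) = -144.00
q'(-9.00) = 34.00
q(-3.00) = -12.00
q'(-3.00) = 10.00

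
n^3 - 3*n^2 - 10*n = n*(n - 5)*(n + 2)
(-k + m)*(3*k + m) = -3*k^2 + 2*k*m + m^2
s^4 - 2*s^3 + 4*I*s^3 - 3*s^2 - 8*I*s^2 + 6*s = s*(s - 2)*(s + I)*(s + 3*I)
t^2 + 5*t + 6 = (t + 2)*(t + 3)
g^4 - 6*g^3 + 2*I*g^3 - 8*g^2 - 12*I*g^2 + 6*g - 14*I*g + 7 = (g - 7)*(g + I)*(-I*g + 1)*(I*g + I)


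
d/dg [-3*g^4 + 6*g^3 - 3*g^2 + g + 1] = -12*g^3 + 18*g^2 - 6*g + 1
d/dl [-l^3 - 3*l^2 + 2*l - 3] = -3*l^2 - 6*l + 2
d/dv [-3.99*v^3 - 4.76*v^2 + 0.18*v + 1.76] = -11.97*v^2 - 9.52*v + 0.18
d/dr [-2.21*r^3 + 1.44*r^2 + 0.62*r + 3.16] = -6.63*r^2 + 2.88*r + 0.62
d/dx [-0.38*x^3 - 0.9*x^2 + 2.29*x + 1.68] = -1.14*x^2 - 1.8*x + 2.29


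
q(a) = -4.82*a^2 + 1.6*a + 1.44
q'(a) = 1.6 - 9.64*a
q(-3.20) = -53.04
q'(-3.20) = 32.45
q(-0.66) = -1.72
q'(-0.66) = 7.96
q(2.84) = -32.89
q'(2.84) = -25.78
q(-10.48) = -544.71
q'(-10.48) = 102.63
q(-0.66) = -1.72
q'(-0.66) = 7.96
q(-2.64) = -36.38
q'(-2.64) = 27.05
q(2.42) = -22.92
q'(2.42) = -21.73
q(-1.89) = -18.80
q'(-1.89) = 19.82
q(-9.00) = -403.38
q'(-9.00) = 88.36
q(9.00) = -374.58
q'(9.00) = -85.16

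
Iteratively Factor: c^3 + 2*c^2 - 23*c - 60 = (c + 4)*(c^2 - 2*c - 15) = (c + 3)*(c + 4)*(c - 5)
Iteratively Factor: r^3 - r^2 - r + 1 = (r - 1)*(r^2 - 1) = (r - 1)*(r + 1)*(r - 1)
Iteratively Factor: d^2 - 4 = (d + 2)*(d - 2)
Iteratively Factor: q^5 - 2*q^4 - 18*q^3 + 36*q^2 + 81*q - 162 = (q - 3)*(q^4 + q^3 - 15*q^2 - 9*q + 54) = (q - 3)*(q + 3)*(q^3 - 2*q^2 - 9*q + 18) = (q - 3)*(q + 3)^2*(q^2 - 5*q + 6) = (q - 3)^2*(q + 3)^2*(q - 2)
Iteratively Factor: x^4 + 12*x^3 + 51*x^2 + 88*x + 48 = (x + 4)*(x^3 + 8*x^2 + 19*x + 12) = (x + 1)*(x + 4)*(x^2 + 7*x + 12) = (x + 1)*(x + 3)*(x + 4)*(x + 4)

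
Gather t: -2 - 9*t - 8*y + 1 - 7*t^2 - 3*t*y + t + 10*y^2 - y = -7*t^2 + t*(-3*y - 8) + 10*y^2 - 9*y - 1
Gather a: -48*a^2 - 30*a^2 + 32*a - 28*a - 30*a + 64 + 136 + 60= -78*a^2 - 26*a + 260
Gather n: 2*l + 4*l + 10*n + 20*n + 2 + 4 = 6*l + 30*n + 6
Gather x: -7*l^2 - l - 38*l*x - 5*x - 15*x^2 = -7*l^2 - l - 15*x^2 + x*(-38*l - 5)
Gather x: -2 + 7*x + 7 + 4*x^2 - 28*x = 4*x^2 - 21*x + 5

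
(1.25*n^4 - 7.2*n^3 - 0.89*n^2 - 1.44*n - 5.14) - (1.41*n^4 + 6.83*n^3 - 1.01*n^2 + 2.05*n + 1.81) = -0.16*n^4 - 14.03*n^3 + 0.12*n^2 - 3.49*n - 6.95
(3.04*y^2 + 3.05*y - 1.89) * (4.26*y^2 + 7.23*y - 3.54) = 12.9504*y^4 + 34.9722*y^3 + 3.2385*y^2 - 24.4617*y + 6.6906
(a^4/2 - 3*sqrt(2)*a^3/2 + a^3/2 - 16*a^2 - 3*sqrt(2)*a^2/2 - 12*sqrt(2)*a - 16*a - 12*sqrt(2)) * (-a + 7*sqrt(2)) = -a^5/2 - a^4/2 + 5*sqrt(2)*a^4 - 5*a^3 + 5*sqrt(2)*a^3 - 100*sqrt(2)*a^2 - 5*a^2 - 168*a - 100*sqrt(2)*a - 168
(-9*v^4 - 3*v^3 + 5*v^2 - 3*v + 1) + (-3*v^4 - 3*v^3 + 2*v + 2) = -12*v^4 - 6*v^3 + 5*v^2 - v + 3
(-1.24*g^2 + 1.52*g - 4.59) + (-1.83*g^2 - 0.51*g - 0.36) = -3.07*g^2 + 1.01*g - 4.95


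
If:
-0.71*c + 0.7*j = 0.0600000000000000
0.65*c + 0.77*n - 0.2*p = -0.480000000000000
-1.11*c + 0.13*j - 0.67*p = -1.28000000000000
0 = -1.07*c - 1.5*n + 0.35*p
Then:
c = -3.38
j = -3.34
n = 4.01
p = 6.86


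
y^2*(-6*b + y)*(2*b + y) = -12*b^2*y^2 - 4*b*y^3 + y^4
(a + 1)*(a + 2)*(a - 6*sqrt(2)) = a^3 - 6*sqrt(2)*a^2 + 3*a^2 - 18*sqrt(2)*a + 2*a - 12*sqrt(2)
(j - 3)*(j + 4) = j^2 + j - 12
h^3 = h^3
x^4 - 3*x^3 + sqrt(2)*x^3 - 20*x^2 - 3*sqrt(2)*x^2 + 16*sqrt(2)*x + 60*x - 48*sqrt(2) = (x - 3)*(x - 2*sqrt(2))*(x - sqrt(2))*(x + 4*sqrt(2))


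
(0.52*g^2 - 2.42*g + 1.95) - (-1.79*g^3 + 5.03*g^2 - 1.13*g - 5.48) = 1.79*g^3 - 4.51*g^2 - 1.29*g + 7.43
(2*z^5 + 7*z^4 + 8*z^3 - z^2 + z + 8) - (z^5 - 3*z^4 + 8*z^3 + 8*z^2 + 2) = z^5 + 10*z^4 - 9*z^2 + z + 6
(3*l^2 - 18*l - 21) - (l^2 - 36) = 2*l^2 - 18*l + 15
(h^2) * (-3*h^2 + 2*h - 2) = -3*h^4 + 2*h^3 - 2*h^2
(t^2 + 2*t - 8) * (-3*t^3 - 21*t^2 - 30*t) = -3*t^5 - 27*t^4 - 48*t^3 + 108*t^2 + 240*t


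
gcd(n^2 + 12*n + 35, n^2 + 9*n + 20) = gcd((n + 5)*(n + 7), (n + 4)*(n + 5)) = n + 5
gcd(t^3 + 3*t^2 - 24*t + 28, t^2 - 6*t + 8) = t - 2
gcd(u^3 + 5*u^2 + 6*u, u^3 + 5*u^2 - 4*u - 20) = u + 2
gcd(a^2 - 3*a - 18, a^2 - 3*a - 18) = a^2 - 3*a - 18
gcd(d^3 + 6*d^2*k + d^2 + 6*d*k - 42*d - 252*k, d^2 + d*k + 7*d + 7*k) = d + 7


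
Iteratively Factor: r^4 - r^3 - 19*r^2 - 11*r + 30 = (r - 1)*(r^3 - 19*r - 30) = (r - 1)*(r + 2)*(r^2 - 2*r - 15) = (r - 5)*(r - 1)*(r + 2)*(r + 3)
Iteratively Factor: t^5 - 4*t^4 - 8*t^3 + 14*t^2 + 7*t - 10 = (t + 2)*(t^4 - 6*t^3 + 4*t^2 + 6*t - 5) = (t - 1)*(t + 2)*(t^3 - 5*t^2 - t + 5) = (t - 1)^2*(t + 2)*(t^2 - 4*t - 5) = (t - 1)^2*(t + 1)*(t + 2)*(t - 5)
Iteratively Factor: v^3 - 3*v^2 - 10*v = (v)*(v^2 - 3*v - 10) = v*(v + 2)*(v - 5)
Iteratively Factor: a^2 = (a)*(a)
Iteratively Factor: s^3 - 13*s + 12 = (s - 3)*(s^2 + 3*s - 4) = (s - 3)*(s - 1)*(s + 4)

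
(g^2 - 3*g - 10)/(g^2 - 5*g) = (g + 2)/g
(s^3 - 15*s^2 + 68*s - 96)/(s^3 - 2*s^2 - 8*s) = (s^2 - 11*s + 24)/(s*(s + 2))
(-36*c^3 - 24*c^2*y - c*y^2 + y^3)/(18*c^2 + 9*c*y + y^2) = (-12*c^2 - 4*c*y + y^2)/(6*c + y)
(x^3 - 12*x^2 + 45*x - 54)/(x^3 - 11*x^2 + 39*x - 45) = (x - 6)/(x - 5)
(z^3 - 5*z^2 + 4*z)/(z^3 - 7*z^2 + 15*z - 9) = z*(z - 4)/(z^2 - 6*z + 9)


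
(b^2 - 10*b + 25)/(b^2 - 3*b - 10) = (b - 5)/(b + 2)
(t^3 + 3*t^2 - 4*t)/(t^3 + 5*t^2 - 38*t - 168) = t*(t - 1)/(t^2 + t - 42)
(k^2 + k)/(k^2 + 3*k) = (k + 1)/(k + 3)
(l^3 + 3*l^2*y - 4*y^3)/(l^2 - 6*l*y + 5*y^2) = (-l^2 - 4*l*y - 4*y^2)/(-l + 5*y)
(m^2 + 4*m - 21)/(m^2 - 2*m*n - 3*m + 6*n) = (m + 7)/(m - 2*n)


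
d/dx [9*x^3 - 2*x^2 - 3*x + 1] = 27*x^2 - 4*x - 3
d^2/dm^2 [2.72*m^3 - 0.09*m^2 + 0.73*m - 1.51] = 16.32*m - 0.18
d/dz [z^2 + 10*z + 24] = 2*z + 10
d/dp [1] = 0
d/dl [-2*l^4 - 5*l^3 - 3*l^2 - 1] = l*(-8*l^2 - 15*l - 6)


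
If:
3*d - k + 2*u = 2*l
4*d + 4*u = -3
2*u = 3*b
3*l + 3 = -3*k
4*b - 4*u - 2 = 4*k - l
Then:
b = -17/38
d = -3/38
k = -8/19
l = -11/19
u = -51/76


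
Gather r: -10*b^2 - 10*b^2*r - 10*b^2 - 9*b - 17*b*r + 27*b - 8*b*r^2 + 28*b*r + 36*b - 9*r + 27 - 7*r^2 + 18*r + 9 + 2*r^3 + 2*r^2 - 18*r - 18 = -20*b^2 + 54*b + 2*r^3 + r^2*(-8*b - 5) + r*(-10*b^2 + 11*b - 9) + 18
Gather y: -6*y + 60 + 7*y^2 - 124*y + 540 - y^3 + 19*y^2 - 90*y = -y^3 + 26*y^2 - 220*y + 600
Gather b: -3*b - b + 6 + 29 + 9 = 44 - 4*b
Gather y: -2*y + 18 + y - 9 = 9 - y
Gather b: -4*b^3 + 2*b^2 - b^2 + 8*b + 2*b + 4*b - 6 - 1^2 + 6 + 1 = -4*b^3 + b^2 + 14*b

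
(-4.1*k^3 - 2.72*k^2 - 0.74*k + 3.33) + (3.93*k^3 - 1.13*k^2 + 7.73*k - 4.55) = -0.169999999999999*k^3 - 3.85*k^2 + 6.99*k - 1.22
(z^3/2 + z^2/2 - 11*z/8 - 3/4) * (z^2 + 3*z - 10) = z^5/2 + 2*z^4 - 39*z^3/8 - 79*z^2/8 + 23*z/2 + 15/2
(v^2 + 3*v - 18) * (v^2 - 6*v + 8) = v^4 - 3*v^3 - 28*v^2 + 132*v - 144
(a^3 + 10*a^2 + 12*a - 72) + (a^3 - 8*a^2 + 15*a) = 2*a^3 + 2*a^2 + 27*a - 72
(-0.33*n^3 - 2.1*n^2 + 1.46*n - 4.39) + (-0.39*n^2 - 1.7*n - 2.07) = -0.33*n^3 - 2.49*n^2 - 0.24*n - 6.46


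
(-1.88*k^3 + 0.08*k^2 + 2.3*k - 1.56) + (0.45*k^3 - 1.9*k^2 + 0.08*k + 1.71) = -1.43*k^3 - 1.82*k^2 + 2.38*k + 0.15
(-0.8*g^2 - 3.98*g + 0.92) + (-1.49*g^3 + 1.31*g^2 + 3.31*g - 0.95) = -1.49*g^3 + 0.51*g^2 - 0.67*g - 0.0299999999999999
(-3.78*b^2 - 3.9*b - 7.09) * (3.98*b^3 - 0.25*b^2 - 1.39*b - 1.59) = -15.0444*b^5 - 14.577*b^4 - 21.989*b^3 + 13.2037*b^2 + 16.0561*b + 11.2731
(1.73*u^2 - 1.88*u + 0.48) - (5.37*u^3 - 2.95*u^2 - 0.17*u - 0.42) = -5.37*u^3 + 4.68*u^2 - 1.71*u + 0.9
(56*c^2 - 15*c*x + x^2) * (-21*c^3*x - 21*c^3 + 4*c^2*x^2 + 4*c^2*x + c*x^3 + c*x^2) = -1176*c^5*x - 1176*c^5 + 539*c^4*x^2 + 539*c^4*x - 25*c^3*x^3 - 25*c^3*x^2 - 11*c^2*x^4 - 11*c^2*x^3 + c*x^5 + c*x^4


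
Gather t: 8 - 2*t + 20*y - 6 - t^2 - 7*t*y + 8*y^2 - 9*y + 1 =-t^2 + t*(-7*y - 2) + 8*y^2 + 11*y + 3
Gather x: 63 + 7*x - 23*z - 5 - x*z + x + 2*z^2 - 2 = x*(8 - z) + 2*z^2 - 23*z + 56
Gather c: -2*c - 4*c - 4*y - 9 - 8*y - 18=-6*c - 12*y - 27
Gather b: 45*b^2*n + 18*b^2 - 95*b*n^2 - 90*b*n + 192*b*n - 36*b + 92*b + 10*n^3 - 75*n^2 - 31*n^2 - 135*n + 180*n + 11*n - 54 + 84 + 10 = b^2*(45*n + 18) + b*(-95*n^2 + 102*n + 56) + 10*n^3 - 106*n^2 + 56*n + 40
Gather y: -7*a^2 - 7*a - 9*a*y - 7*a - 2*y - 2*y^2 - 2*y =-7*a^2 - 14*a - 2*y^2 + y*(-9*a - 4)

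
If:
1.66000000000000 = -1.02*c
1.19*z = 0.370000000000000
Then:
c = -1.63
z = 0.31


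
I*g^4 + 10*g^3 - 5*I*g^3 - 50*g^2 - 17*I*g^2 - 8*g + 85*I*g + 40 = (g - 5)*(g - 8*I)*(g - I)*(I*g + 1)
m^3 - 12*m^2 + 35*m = m*(m - 7)*(m - 5)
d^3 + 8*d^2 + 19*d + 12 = (d + 1)*(d + 3)*(d + 4)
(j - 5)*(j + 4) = j^2 - j - 20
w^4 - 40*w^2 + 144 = (w - 6)*(w - 2)*(w + 2)*(w + 6)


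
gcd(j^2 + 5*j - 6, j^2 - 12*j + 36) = 1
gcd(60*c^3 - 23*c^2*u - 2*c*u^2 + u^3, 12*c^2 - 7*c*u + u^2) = 12*c^2 - 7*c*u + u^2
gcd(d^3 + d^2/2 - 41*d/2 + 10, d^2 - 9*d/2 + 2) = d^2 - 9*d/2 + 2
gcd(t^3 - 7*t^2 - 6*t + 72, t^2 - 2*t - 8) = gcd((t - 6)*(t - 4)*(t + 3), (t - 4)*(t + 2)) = t - 4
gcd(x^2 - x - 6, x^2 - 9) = x - 3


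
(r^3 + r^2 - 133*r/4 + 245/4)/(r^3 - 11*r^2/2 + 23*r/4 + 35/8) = 2*(r + 7)/(2*r + 1)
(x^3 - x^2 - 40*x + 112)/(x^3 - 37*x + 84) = (x - 4)/(x - 3)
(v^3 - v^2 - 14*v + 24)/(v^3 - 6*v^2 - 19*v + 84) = (v - 2)/(v - 7)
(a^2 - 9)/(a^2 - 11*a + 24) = (a + 3)/(a - 8)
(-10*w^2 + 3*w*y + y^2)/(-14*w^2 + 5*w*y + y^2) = (5*w + y)/(7*w + y)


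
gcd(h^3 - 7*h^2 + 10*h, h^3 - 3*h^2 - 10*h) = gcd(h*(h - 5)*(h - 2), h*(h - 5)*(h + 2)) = h^2 - 5*h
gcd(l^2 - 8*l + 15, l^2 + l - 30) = l - 5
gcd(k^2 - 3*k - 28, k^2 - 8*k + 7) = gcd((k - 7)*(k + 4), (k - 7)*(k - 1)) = k - 7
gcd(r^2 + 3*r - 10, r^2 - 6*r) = 1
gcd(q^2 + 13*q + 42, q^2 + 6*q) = q + 6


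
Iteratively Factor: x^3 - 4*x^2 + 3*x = (x)*(x^2 - 4*x + 3) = x*(x - 3)*(x - 1)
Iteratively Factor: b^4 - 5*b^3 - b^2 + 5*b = (b - 5)*(b^3 - b) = b*(b - 5)*(b^2 - 1) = b*(b - 5)*(b - 1)*(b + 1)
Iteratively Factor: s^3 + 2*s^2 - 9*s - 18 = (s + 2)*(s^2 - 9) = (s - 3)*(s + 2)*(s + 3)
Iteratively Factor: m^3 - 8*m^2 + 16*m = (m - 4)*(m^2 - 4*m) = m*(m - 4)*(m - 4)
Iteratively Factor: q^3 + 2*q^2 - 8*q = (q - 2)*(q^2 + 4*q) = (q - 2)*(q + 4)*(q)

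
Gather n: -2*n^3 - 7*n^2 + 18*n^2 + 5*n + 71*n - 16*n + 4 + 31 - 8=-2*n^3 + 11*n^2 + 60*n + 27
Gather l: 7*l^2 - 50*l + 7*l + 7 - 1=7*l^2 - 43*l + 6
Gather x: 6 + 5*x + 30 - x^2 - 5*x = 36 - x^2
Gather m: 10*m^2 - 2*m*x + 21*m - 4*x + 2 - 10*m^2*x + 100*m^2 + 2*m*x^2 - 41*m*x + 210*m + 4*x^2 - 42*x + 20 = m^2*(110 - 10*x) + m*(2*x^2 - 43*x + 231) + 4*x^2 - 46*x + 22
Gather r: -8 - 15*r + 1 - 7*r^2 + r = -7*r^2 - 14*r - 7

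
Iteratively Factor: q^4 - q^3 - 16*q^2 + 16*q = (q + 4)*(q^3 - 5*q^2 + 4*q) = (q - 4)*(q + 4)*(q^2 - q) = q*(q - 4)*(q + 4)*(q - 1)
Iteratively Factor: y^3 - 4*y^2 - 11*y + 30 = (y + 3)*(y^2 - 7*y + 10) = (y - 2)*(y + 3)*(y - 5)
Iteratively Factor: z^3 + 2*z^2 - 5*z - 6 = (z - 2)*(z^2 + 4*z + 3) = (z - 2)*(z + 1)*(z + 3)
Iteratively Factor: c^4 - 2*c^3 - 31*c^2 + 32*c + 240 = (c + 4)*(c^3 - 6*c^2 - 7*c + 60) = (c - 5)*(c + 4)*(c^2 - c - 12) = (c - 5)*(c - 4)*(c + 4)*(c + 3)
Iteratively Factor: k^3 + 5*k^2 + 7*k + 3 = (k + 1)*(k^2 + 4*k + 3) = (k + 1)*(k + 3)*(k + 1)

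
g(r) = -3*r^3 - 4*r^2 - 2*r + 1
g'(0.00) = -2.00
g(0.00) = 1.00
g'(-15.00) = -1907.00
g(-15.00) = 9256.00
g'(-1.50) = -10.25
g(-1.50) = 5.12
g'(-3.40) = -78.84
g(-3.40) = 79.47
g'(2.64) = -85.85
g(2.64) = -87.36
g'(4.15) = -190.20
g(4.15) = -290.61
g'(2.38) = -72.02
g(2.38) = -66.86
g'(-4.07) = -118.52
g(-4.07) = 145.14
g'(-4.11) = -121.15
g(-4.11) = 149.93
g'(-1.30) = -6.81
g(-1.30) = 3.43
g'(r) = -9*r^2 - 8*r - 2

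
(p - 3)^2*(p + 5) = p^3 - p^2 - 21*p + 45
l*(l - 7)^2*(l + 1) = l^4 - 13*l^3 + 35*l^2 + 49*l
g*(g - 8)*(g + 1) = g^3 - 7*g^2 - 8*g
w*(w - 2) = w^2 - 2*w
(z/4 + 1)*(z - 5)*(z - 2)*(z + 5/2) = z^4/4 - z^3/8 - 51*z^2/8 - 5*z/4 + 25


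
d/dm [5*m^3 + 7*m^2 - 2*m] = 15*m^2 + 14*m - 2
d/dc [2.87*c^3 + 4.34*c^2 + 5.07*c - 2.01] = 8.61*c^2 + 8.68*c + 5.07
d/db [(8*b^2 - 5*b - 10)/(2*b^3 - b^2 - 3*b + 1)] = (-16*b^4 + 20*b^3 + 31*b^2 - 4*b - 35)/(4*b^6 - 4*b^5 - 11*b^4 + 10*b^3 + 7*b^2 - 6*b + 1)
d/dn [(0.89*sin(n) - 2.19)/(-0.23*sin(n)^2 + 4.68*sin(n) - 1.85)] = (0.2047*sin(n)^2 - 1.0074*sin(n) + 8.6027)*cos(n)/(0.0529*sin(n)^4 - 2.1528*sin(n)^3 + 22.7534*sin(n)^2 - 17.316*sin(n) + 3.4225)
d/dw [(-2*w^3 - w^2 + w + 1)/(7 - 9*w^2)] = (18*w^4 - 33*w^2 + 4*w + 7)/(81*w^4 - 126*w^2 + 49)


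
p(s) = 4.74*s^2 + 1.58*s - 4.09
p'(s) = 9.48*s + 1.58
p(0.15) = -3.75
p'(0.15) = 3.00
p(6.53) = 208.35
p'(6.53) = 63.48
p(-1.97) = 11.19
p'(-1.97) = -17.10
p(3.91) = 74.55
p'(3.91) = 38.65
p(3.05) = 44.82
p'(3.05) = 30.49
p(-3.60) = 51.65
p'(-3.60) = -32.55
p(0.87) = 0.87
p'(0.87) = 9.83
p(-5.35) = 123.13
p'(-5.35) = -49.14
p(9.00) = 394.07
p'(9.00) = 86.90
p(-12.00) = 659.51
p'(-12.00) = -112.18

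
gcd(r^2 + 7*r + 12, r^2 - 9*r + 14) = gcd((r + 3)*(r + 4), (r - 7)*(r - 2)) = 1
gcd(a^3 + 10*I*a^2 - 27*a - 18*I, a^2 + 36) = a + 6*I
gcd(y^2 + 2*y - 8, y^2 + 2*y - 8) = y^2 + 2*y - 8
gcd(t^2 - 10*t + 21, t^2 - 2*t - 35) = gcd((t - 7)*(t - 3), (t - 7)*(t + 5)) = t - 7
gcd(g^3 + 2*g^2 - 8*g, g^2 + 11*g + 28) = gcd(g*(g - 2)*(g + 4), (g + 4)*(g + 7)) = g + 4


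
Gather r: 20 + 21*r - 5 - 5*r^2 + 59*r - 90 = -5*r^2 + 80*r - 75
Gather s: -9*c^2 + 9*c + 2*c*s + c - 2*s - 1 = -9*c^2 + 10*c + s*(2*c - 2) - 1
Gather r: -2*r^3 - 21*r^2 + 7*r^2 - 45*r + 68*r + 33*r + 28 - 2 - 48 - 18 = -2*r^3 - 14*r^2 + 56*r - 40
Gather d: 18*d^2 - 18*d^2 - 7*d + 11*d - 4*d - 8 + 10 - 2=0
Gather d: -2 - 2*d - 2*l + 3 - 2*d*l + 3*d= d*(1 - 2*l) - 2*l + 1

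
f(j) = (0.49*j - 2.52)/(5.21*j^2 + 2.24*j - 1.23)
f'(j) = (-10.42*j - 2.24)*(0.49*j - 2.52)/(5.21*j^2 + 2.24*j - 1.23)^2 + 0.49/(5.21*j^2 + 2.24*j - 1.23) = (-2.5529*j^2 + 26.2584*j + 5.0421)/(27.1441*j^4 + 23.3408*j^3 - 7.799*j^2 - 5.5104*j + 1.5129)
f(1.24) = -0.20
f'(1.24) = 0.37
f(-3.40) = -0.08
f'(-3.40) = -0.04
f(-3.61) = -0.07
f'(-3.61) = -0.04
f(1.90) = -0.07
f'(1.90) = 0.10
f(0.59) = -1.17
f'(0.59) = 5.41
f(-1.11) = -1.13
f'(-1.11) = -3.73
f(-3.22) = -0.09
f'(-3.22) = -0.05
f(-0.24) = 1.80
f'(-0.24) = -0.65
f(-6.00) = -0.03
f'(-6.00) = -0.01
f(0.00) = 2.05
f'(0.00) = 3.33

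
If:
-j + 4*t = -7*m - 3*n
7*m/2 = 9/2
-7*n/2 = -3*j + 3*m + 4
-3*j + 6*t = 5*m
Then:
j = -321/175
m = 9/7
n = -668/175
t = 27/175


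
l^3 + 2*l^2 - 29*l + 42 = (l - 3)*(l - 2)*(l + 7)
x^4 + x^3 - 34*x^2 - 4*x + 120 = (x - 5)*(x - 2)*(x + 2)*(x + 6)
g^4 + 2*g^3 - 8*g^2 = g^2*(g - 2)*(g + 4)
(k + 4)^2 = k^2 + 8*k + 16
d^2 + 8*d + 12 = (d + 2)*(d + 6)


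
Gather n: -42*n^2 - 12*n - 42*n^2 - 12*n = -84*n^2 - 24*n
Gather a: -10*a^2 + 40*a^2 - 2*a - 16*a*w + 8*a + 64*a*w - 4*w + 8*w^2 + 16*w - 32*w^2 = 30*a^2 + a*(48*w + 6) - 24*w^2 + 12*w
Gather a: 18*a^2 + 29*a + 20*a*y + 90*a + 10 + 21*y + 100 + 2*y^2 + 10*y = 18*a^2 + a*(20*y + 119) + 2*y^2 + 31*y + 110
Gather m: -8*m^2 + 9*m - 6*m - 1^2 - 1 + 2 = -8*m^2 + 3*m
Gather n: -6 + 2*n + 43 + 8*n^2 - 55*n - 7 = 8*n^2 - 53*n + 30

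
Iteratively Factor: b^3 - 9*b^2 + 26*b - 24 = (b - 3)*(b^2 - 6*b + 8) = (b - 4)*(b - 3)*(b - 2)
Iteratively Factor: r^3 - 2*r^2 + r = (r)*(r^2 - 2*r + 1) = r*(r - 1)*(r - 1)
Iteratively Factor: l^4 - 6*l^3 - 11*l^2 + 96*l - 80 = (l + 4)*(l^3 - 10*l^2 + 29*l - 20) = (l - 5)*(l + 4)*(l^2 - 5*l + 4) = (l - 5)*(l - 4)*(l + 4)*(l - 1)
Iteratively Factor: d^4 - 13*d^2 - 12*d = (d + 1)*(d^3 - d^2 - 12*d) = d*(d + 1)*(d^2 - d - 12) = d*(d - 4)*(d + 1)*(d + 3)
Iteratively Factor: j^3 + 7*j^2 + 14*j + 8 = (j + 2)*(j^2 + 5*j + 4) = (j + 1)*(j + 2)*(j + 4)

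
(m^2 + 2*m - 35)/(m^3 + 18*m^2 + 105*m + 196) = (m - 5)/(m^2 + 11*m + 28)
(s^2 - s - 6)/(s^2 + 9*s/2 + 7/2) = 2*(s^2 - s - 6)/(2*s^2 + 9*s + 7)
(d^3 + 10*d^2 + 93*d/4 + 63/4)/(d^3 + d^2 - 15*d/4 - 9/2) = (d + 7)/(d - 2)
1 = 1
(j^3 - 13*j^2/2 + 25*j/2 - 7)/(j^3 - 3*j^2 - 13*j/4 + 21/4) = 2*(j - 2)/(2*j + 3)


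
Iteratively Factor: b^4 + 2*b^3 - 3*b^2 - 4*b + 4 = (b + 2)*(b^3 - 3*b + 2) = (b - 1)*(b + 2)*(b^2 + b - 2) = (b - 1)*(b + 2)^2*(b - 1)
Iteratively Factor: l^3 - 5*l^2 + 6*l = (l - 2)*(l^2 - 3*l) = (l - 3)*(l - 2)*(l)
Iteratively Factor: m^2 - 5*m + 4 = (m - 4)*(m - 1)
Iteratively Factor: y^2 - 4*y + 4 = (y - 2)*(y - 2)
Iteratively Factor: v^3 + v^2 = (v)*(v^2 + v) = v^2*(v + 1)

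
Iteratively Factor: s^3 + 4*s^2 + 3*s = (s + 1)*(s^2 + 3*s) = s*(s + 1)*(s + 3)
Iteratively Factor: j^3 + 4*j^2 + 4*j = (j + 2)*(j^2 + 2*j) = (j + 2)^2*(j)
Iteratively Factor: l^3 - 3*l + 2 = (l - 1)*(l^2 + l - 2) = (l - 1)^2*(l + 2)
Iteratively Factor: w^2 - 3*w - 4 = (w + 1)*(w - 4)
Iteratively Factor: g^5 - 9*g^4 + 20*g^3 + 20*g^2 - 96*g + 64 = (g - 4)*(g^4 - 5*g^3 + 20*g - 16) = (g - 4)*(g - 1)*(g^3 - 4*g^2 - 4*g + 16) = (g - 4)*(g - 1)*(g + 2)*(g^2 - 6*g + 8) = (g - 4)*(g - 2)*(g - 1)*(g + 2)*(g - 4)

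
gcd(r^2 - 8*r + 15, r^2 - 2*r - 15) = r - 5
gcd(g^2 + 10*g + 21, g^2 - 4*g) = 1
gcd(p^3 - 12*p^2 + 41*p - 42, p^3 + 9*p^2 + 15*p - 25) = 1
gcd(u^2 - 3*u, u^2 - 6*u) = u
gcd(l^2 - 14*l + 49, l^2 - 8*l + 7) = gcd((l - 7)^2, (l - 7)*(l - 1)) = l - 7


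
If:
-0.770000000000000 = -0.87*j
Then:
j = 0.89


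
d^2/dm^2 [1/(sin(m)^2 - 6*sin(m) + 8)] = 2*(-2*sin(m)^4 + 9*sin(m)^3 + sin(m)^2 - 42*sin(m) + 28)/(sin(m)^2 - 6*sin(m) + 8)^3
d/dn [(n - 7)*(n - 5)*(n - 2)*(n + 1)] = 4*n^3 - 39*n^2 + 90*n - 11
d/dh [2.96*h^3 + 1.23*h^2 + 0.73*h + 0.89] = 8.88*h^2 + 2.46*h + 0.73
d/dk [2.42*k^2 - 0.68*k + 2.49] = 4.84*k - 0.68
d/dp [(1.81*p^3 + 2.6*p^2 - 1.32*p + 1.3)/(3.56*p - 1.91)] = (12.8872*p^3 - 1.1153*p^2 - 9.932*p - 2.1068)/(12.6736*p^2 - 13.5992*p + 3.6481)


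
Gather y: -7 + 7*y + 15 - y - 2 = 6*y + 6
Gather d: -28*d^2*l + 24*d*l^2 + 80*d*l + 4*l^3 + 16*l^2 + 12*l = -28*d^2*l + d*(24*l^2 + 80*l) + 4*l^3 + 16*l^2 + 12*l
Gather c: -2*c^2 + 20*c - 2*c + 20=-2*c^2 + 18*c + 20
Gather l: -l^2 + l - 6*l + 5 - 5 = -l^2 - 5*l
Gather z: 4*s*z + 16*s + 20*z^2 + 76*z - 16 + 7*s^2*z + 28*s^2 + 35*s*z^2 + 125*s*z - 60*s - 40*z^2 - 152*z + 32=28*s^2 - 44*s + z^2*(35*s - 20) + z*(7*s^2 + 129*s - 76) + 16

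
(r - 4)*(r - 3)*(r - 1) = r^3 - 8*r^2 + 19*r - 12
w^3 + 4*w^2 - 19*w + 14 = (w - 2)*(w - 1)*(w + 7)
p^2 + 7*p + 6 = (p + 1)*(p + 6)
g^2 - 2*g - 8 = (g - 4)*(g + 2)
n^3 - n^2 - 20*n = n*(n - 5)*(n + 4)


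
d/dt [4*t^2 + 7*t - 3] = 8*t + 7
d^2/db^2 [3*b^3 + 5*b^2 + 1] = 18*b + 10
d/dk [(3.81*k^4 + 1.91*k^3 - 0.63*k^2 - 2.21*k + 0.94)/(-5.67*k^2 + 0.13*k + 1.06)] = (-43.2054*k^5 - 9.34379999999999*k^4 + 16.651*k^3 - 6.5388*k^2 + 9.324*k - 2.4648)/(32.1489*k^4 - 1.4742*k^3 - 12.0035*k^2 + 0.2756*k + 1.1236)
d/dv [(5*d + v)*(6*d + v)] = 11*d + 2*v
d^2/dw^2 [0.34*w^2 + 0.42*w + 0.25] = 0.680000000000000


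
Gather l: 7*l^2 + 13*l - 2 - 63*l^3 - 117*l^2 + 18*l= -63*l^3 - 110*l^2 + 31*l - 2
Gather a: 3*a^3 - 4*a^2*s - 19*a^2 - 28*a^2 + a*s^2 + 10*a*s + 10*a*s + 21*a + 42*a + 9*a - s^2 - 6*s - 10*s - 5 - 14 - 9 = 3*a^3 + a^2*(-4*s - 47) + a*(s^2 + 20*s + 72) - s^2 - 16*s - 28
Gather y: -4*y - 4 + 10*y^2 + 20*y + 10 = 10*y^2 + 16*y + 6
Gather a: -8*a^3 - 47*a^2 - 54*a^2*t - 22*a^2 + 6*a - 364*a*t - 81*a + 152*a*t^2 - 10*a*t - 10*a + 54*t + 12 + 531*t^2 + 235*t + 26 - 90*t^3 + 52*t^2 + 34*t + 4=-8*a^3 + a^2*(-54*t - 69) + a*(152*t^2 - 374*t - 85) - 90*t^3 + 583*t^2 + 323*t + 42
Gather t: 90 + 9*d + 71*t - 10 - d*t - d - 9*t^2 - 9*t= 8*d - 9*t^2 + t*(62 - d) + 80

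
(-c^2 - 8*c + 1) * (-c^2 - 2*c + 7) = c^4 + 10*c^3 + 8*c^2 - 58*c + 7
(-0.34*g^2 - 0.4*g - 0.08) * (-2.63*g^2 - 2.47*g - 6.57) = 0.8942*g^4 + 1.8918*g^3 + 3.4322*g^2 + 2.8256*g + 0.5256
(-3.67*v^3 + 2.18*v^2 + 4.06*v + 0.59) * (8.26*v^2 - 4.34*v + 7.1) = -30.3142*v^5 + 33.9346*v^4 - 1.9826*v^3 + 2.731*v^2 + 26.2654*v + 4.189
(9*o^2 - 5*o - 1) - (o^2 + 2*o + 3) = 8*o^2 - 7*o - 4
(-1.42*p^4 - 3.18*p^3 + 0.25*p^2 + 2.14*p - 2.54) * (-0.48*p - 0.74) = 0.6816*p^5 + 2.5772*p^4 + 2.2332*p^3 - 1.2122*p^2 - 0.3644*p + 1.8796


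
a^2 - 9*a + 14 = (a - 7)*(a - 2)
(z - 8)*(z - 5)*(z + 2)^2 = z^4 - 9*z^3 - 8*z^2 + 108*z + 160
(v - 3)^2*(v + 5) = v^3 - v^2 - 21*v + 45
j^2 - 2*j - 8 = (j - 4)*(j + 2)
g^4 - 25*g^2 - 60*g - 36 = (g - 6)*(g + 1)*(g + 2)*(g + 3)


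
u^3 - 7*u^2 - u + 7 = (u - 7)*(u - 1)*(u + 1)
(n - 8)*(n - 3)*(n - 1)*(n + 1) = n^4 - 11*n^3 + 23*n^2 + 11*n - 24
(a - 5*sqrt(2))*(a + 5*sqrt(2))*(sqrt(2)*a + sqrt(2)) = sqrt(2)*a^3 + sqrt(2)*a^2 - 50*sqrt(2)*a - 50*sqrt(2)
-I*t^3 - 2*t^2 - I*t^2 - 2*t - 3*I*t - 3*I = (t + 1)*(t - 3*I)*(-I*t + 1)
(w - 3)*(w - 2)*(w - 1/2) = w^3 - 11*w^2/2 + 17*w/2 - 3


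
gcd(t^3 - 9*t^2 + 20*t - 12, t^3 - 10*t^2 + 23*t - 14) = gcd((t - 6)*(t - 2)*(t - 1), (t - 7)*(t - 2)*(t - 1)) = t^2 - 3*t + 2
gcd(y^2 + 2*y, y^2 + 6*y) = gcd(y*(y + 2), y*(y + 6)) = y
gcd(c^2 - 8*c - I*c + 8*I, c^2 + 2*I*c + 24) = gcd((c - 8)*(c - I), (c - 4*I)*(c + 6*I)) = 1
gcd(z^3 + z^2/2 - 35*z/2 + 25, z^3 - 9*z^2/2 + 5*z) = z^2 - 9*z/2 + 5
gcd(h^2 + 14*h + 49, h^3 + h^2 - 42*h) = h + 7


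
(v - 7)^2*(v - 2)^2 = v^4 - 18*v^3 + 109*v^2 - 252*v + 196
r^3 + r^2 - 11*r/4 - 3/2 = (r - 3/2)*(r + 1/2)*(r + 2)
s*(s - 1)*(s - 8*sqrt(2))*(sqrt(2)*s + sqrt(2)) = sqrt(2)*s^4 - 16*s^3 - sqrt(2)*s^2 + 16*s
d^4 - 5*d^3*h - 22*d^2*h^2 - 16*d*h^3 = d*(d - 8*h)*(d + h)*(d + 2*h)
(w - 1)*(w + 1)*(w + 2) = w^3 + 2*w^2 - w - 2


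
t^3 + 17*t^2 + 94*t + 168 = (t + 4)*(t + 6)*(t + 7)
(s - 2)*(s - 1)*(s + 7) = s^3 + 4*s^2 - 19*s + 14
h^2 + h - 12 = (h - 3)*(h + 4)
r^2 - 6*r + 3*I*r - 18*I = (r - 6)*(r + 3*I)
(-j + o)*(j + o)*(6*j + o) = -6*j^3 - j^2*o + 6*j*o^2 + o^3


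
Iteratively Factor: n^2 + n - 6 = (n - 2)*(n + 3)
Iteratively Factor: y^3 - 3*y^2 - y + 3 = (y - 3)*(y^2 - 1) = (y - 3)*(y + 1)*(y - 1)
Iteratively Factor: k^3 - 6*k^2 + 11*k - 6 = (k - 1)*(k^2 - 5*k + 6) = (k - 2)*(k - 1)*(k - 3)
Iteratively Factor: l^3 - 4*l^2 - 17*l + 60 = (l - 3)*(l^2 - l - 20) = (l - 5)*(l - 3)*(l + 4)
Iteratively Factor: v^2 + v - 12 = (v + 4)*(v - 3)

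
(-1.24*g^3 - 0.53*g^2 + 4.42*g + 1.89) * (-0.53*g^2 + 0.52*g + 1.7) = 0.6572*g^5 - 0.3639*g^4 - 4.7262*g^3 + 0.3957*g^2 + 8.4968*g + 3.213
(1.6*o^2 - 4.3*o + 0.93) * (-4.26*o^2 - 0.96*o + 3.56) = -6.816*o^4 + 16.782*o^3 + 5.8622*o^2 - 16.2008*o + 3.3108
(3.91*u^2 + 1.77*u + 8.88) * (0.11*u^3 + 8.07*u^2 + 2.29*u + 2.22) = 0.4301*u^5 + 31.7484*u^4 + 24.2146*u^3 + 84.3951*u^2 + 24.2646*u + 19.7136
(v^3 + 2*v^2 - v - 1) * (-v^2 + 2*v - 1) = -v^5 + 4*v^3 - 3*v^2 - v + 1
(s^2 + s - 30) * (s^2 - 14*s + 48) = s^4 - 13*s^3 + 4*s^2 + 468*s - 1440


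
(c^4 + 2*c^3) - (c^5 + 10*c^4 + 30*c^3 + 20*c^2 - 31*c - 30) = -c^5 - 9*c^4 - 28*c^3 - 20*c^2 + 31*c + 30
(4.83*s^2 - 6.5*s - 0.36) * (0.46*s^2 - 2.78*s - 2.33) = 2.2218*s^4 - 16.4174*s^3 + 6.6505*s^2 + 16.1458*s + 0.8388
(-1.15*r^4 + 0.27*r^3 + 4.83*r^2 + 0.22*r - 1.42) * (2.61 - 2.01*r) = 2.3115*r^5 - 3.5442*r^4 - 9.0036*r^3 + 12.1641*r^2 + 3.4284*r - 3.7062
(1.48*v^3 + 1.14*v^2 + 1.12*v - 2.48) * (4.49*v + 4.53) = 6.6452*v^4 + 11.823*v^3 + 10.193*v^2 - 6.0616*v - 11.2344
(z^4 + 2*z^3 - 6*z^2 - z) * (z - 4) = z^5 - 2*z^4 - 14*z^3 + 23*z^2 + 4*z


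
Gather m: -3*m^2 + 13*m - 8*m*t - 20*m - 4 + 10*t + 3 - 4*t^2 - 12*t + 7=-3*m^2 + m*(-8*t - 7) - 4*t^2 - 2*t + 6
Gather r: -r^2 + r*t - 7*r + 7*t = -r^2 + r*(t - 7) + 7*t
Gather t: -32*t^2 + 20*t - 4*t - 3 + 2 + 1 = -32*t^2 + 16*t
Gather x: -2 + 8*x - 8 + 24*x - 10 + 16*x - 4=48*x - 24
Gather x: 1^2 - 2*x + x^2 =x^2 - 2*x + 1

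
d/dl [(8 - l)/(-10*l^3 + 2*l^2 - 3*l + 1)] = (10*l^3 - 2*l^2 + 3*l - (l - 8)*(30*l^2 - 4*l + 3) - 1)/(10*l^3 - 2*l^2 + 3*l - 1)^2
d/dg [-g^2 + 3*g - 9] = 3 - 2*g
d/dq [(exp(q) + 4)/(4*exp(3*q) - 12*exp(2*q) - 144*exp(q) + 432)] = (3*(exp(q) + 4)*(-exp(2*q) + 2*exp(q) + 12) + exp(3*q) - 3*exp(2*q) - 36*exp(q) + 108)*exp(q)/(4*(exp(3*q) - 3*exp(2*q) - 36*exp(q) + 108)^2)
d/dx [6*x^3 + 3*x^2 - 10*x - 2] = 18*x^2 + 6*x - 10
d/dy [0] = 0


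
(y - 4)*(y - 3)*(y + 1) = y^3 - 6*y^2 + 5*y + 12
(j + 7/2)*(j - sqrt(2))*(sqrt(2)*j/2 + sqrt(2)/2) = sqrt(2)*j^3/2 - j^2 + 9*sqrt(2)*j^2/4 - 9*j/2 + 7*sqrt(2)*j/4 - 7/2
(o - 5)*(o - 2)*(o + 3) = o^3 - 4*o^2 - 11*o + 30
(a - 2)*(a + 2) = a^2 - 4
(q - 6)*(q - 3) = q^2 - 9*q + 18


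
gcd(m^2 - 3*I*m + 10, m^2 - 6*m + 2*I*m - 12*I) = m + 2*I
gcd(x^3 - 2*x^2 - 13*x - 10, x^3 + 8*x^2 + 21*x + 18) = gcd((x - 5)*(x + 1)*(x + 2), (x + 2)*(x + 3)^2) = x + 2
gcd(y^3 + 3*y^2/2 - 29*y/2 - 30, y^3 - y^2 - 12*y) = y^2 - y - 12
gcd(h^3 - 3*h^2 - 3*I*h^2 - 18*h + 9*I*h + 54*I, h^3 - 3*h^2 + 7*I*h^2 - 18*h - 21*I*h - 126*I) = h^2 - 3*h - 18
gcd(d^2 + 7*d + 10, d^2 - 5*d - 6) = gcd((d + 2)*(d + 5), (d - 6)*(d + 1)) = 1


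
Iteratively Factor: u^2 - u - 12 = (u - 4)*(u + 3)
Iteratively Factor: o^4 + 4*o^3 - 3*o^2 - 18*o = (o - 2)*(o^3 + 6*o^2 + 9*o) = o*(o - 2)*(o^2 + 6*o + 9) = o*(o - 2)*(o + 3)*(o + 3)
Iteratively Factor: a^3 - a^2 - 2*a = (a - 2)*(a^2 + a) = a*(a - 2)*(a + 1)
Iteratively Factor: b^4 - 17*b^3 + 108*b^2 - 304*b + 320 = (b - 4)*(b^3 - 13*b^2 + 56*b - 80) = (b - 4)^2*(b^2 - 9*b + 20) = (b - 5)*(b - 4)^2*(b - 4)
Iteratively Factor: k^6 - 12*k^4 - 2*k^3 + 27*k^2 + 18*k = (k)*(k^5 - 12*k^3 - 2*k^2 + 27*k + 18) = k*(k - 3)*(k^4 + 3*k^3 - 3*k^2 - 11*k - 6) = k*(k - 3)*(k + 1)*(k^3 + 2*k^2 - 5*k - 6) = k*(k - 3)*(k + 1)^2*(k^2 + k - 6) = k*(k - 3)*(k - 2)*(k + 1)^2*(k + 3)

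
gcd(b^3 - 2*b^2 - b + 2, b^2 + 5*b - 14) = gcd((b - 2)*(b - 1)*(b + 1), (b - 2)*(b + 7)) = b - 2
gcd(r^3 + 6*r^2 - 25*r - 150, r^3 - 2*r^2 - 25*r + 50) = r^2 - 25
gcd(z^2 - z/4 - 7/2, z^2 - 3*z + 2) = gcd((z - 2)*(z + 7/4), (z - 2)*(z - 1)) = z - 2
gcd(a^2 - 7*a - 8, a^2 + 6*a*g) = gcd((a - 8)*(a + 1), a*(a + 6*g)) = 1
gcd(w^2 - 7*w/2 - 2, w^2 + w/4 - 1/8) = w + 1/2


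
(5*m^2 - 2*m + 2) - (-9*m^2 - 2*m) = 14*m^2 + 2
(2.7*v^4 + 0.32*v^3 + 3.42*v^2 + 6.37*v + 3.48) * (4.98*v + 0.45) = 13.446*v^5 + 2.8086*v^4 + 17.1756*v^3 + 33.2616*v^2 + 20.1969*v + 1.566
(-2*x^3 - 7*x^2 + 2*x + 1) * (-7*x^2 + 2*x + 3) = 14*x^5 + 45*x^4 - 34*x^3 - 24*x^2 + 8*x + 3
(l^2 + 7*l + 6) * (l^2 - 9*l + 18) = l^4 - 2*l^3 - 39*l^2 + 72*l + 108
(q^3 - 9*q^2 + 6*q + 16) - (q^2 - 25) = q^3 - 10*q^2 + 6*q + 41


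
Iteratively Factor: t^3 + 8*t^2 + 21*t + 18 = (t + 2)*(t^2 + 6*t + 9) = (t + 2)*(t + 3)*(t + 3)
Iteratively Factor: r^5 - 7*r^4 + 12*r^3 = (r - 3)*(r^4 - 4*r^3) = r*(r - 3)*(r^3 - 4*r^2) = r*(r - 4)*(r - 3)*(r^2) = r^2*(r - 4)*(r - 3)*(r)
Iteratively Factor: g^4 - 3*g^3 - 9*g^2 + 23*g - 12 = (g + 3)*(g^3 - 6*g^2 + 9*g - 4) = (g - 4)*(g + 3)*(g^2 - 2*g + 1) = (g - 4)*(g - 1)*(g + 3)*(g - 1)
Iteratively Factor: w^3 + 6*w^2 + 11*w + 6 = (w + 2)*(w^2 + 4*w + 3) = (w + 2)*(w + 3)*(w + 1)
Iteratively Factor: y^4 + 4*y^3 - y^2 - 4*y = (y)*(y^3 + 4*y^2 - y - 4) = y*(y + 4)*(y^2 - 1) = y*(y - 1)*(y + 4)*(y + 1)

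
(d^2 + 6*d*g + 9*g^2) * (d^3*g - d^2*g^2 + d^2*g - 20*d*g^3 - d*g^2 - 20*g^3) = d^5*g + 5*d^4*g^2 + d^4*g - 17*d^3*g^3 + 5*d^3*g^2 - 129*d^2*g^4 - 17*d^2*g^3 - 180*d*g^5 - 129*d*g^4 - 180*g^5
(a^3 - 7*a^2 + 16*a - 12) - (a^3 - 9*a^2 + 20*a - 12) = 2*a^2 - 4*a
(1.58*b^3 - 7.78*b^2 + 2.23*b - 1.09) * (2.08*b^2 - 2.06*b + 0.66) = 3.2864*b^5 - 19.4372*b^4 + 21.708*b^3 - 11.9958*b^2 + 3.7172*b - 0.7194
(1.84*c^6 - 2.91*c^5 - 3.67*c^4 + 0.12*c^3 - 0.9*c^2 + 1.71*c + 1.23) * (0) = 0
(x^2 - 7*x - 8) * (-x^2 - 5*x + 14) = -x^4 + 2*x^3 + 57*x^2 - 58*x - 112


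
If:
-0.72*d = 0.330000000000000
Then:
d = -0.46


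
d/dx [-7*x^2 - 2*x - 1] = -14*x - 2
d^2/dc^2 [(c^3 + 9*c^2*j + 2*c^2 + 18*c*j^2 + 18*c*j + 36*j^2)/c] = 2 + 72*j^2/c^3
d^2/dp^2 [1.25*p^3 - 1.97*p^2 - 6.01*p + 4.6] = 7.5*p - 3.94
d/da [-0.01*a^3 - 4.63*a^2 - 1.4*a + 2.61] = -0.03*a^2 - 9.26*a - 1.4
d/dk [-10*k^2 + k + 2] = 1 - 20*k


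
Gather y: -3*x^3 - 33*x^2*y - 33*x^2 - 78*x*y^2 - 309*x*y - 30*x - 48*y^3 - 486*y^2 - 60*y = -3*x^3 - 33*x^2 - 30*x - 48*y^3 + y^2*(-78*x - 486) + y*(-33*x^2 - 309*x - 60)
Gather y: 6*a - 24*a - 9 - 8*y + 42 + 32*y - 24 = -18*a + 24*y + 9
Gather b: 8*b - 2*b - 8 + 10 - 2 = 6*b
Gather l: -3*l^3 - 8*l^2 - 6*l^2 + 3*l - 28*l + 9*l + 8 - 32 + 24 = -3*l^3 - 14*l^2 - 16*l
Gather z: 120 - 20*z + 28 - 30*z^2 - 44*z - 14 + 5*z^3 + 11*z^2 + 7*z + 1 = 5*z^3 - 19*z^2 - 57*z + 135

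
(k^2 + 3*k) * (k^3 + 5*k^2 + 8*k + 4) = k^5 + 8*k^4 + 23*k^3 + 28*k^2 + 12*k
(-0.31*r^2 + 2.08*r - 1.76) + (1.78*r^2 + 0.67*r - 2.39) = 1.47*r^2 + 2.75*r - 4.15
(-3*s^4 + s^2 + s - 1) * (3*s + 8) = -9*s^5 - 24*s^4 + 3*s^3 + 11*s^2 + 5*s - 8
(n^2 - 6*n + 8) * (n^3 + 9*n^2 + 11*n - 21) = n^5 + 3*n^4 - 35*n^3 - 15*n^2 + 214*n - 168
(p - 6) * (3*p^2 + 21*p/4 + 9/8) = 3*p^3 - 51*p^2/4 - 243*p/8 - 27/4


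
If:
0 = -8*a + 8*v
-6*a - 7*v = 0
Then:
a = 0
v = 0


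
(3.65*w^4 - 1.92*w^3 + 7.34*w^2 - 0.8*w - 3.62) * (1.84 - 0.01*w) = -0.0365*w^5 + 6.7352*w^4 - 3.6062*w^3 + 13.5136*w^2 - 1.4358*w - 6.6608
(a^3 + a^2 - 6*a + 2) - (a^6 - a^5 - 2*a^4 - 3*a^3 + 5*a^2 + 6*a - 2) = -a^6 + a^5 + 2*a^4 + 4*a^3 - 4*a^2 - 12*a + 4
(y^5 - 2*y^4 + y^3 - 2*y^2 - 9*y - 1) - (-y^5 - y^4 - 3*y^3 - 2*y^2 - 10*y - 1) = 2*y^5 - y^4 + 4*y^3 + y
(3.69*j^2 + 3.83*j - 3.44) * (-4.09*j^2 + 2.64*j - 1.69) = -15.0921*j^4 - 5.9231*j^3 + 17.9447*j^2 - 15.5543*j + 5.8136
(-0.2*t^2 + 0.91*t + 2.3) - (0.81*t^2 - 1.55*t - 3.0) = -1.01*t^2 + 2.46*t + 5.3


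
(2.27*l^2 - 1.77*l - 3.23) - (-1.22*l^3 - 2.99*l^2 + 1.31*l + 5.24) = 1.22*l^3 + 5.26*l^2 - 3.08*l - 8.47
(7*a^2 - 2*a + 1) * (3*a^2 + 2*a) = 21*a^4 + 8*a^3 - a^2 + 2*a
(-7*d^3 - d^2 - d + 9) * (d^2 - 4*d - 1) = -7*d^5 + 27*d^4 + 10*d^3 + 14*d^2 - 35*d - 9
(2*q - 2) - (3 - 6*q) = 8*q - 5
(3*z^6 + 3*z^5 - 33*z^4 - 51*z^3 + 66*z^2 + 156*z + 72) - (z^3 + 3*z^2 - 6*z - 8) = 3*z^6 + 3*z^5 - 33*z^4 - 52*z^3 + 63*z^2 + 162*z + 80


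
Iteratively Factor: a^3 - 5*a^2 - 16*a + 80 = (a + 4)*(a^2 - 9*a + 20) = (a - 4)*(a + 4)*(a - 5)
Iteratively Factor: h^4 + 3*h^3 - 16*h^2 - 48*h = (h + 4)*(h^3 - h^2 - 12*h) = (h - 4)*(h + 4)*(h^2 + 3*h) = h*(h - 4)*(h + 4)*(h + 3)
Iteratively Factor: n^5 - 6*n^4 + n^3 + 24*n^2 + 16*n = (n + 1)*(n^4 - 7*n^3 + 8*n^2 + 16*n) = (n + 1)^2*(n^3 - 8*n^2 + 16*n) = n*(n + 1)^2*(n^2 - 8*n + 16) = n*(n - 4)*(n + 1)^2*(n - 4)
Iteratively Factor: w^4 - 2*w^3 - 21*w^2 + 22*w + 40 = (w + 4)*(w^3 - 6*w^2 + 3*w + 10) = (w + 1)*(w + 4)*(w^2 - 7*w + 10) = (w - 5)*(w + 1)*(w + 4)*(w - 2)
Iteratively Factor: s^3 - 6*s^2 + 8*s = (s - 4)*(s^2 - 2*s) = (s - 4)*(s - 2)*(s)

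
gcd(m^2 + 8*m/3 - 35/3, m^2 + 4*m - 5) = m + 5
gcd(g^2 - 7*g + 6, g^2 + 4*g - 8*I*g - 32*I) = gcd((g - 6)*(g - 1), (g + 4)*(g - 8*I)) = 1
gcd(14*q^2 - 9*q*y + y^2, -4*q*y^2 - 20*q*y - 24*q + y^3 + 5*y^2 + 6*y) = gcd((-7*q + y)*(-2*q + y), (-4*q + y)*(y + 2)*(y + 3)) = 1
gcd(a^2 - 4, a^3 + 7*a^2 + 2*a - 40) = a - 2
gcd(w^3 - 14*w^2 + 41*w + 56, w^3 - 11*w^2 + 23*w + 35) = w^2 - 6*w - 7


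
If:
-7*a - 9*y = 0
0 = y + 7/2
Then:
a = 9/2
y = -7/2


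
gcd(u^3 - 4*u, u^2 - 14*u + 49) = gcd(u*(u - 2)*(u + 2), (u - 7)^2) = 1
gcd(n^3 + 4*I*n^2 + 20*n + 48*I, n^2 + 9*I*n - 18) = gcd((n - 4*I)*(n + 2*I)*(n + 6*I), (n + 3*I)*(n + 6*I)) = n + 6*I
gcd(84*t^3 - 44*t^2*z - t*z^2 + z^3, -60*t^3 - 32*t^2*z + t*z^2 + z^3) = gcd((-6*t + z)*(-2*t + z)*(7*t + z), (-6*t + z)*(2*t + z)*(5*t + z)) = -6*t + z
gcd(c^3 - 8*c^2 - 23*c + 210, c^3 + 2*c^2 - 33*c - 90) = c^2 - c - 30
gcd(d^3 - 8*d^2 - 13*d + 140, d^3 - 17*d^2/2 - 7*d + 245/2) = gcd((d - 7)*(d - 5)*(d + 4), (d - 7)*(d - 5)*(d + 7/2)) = d^2 - 12*d + 35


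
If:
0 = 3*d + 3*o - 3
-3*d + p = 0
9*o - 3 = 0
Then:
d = 2/3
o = 1/3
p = 2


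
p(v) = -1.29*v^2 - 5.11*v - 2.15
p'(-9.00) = 18.11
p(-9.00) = -60.65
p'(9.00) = -28.33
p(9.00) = -152.63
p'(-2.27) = 0.75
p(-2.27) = 2.80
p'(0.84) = -7.28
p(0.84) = -7.35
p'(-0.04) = -5.01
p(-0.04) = -1.95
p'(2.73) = -12.15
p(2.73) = -25.71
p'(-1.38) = -1.55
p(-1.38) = 2.45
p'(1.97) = -10.19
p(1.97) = -17.22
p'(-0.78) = -3.10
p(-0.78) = 1.05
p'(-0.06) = -4.96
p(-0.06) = -1.85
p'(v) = -2.58*v - 5.11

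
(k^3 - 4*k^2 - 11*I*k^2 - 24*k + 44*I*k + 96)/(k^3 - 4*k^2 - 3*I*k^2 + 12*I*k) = (k - 8*I)/k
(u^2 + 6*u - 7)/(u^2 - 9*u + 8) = (u + 7)/(u - 8)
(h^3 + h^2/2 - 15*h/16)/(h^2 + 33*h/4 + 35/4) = h*(4*h - 3)/(4*(h + 7))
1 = 1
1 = 1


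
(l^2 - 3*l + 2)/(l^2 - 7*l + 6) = (l - 2)/(l - 6)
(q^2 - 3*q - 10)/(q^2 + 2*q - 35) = (q + 2)/(q + 7)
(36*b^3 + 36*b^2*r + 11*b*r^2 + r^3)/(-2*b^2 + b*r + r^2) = (18*b^2 + 9*b*r + r^2)/(-b + r)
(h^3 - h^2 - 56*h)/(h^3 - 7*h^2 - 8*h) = (h + 7)/(h + 1)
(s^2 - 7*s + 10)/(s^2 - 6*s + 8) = (s - 5)/(s - 4)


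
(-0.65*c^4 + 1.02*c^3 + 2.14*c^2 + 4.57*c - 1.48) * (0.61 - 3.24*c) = 2.106*c^5 - 3.7013*c^4 - 6.3114*c^3 - 13.5014*c^2 + 7.5829*c - 0.9028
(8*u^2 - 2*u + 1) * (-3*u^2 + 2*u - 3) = -24*u^4 + 22*u^3 - 31*u^2 + 8*u - 3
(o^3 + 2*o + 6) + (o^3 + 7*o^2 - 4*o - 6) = 2*o^3 + 7*o^2 - 2*o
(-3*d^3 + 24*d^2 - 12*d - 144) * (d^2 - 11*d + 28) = -3*d^5 + 57*d^4 - 360*d^3 + 660*d^2 + 1248*d - 4032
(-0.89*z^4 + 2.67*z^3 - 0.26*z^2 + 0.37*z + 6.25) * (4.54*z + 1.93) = -4.0406*z^5 + 10.4041*z^4 + 3.9727*z^3 + 1.178*z^2 + 29.0891*z + 12.0625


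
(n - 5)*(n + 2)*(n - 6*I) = n^3 - 3*n^2 - 6*I*n^2 - 10*n + 18*I*n + 60*I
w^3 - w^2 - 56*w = w*(w - 8)*(w + 7)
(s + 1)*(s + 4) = s^2 + 5*s + 4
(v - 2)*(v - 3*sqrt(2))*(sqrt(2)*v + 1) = sqrt(2)*v^3 - 5*v^2 - 2*sqrt(2)*v^2 - 3*sqrt(2)*v + 10*v + 6*sqrt(2)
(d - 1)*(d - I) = d^2 - d - I*d + I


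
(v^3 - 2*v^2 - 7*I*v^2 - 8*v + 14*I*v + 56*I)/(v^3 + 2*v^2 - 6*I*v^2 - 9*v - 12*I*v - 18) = (v^2 - v*(4 + 7*I) + 28*I)/(v^2 - 6*I*v - 9)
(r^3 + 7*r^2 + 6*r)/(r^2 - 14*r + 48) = r*(r^2 + 7*r + 6)/(r^2 - 14*r + 48)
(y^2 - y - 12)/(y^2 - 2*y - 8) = (y + 3)/(y + 2)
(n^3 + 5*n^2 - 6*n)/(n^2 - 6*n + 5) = n*(n + 6)/(n - 5)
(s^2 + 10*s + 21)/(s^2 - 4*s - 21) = (s + 7)/(s - 7)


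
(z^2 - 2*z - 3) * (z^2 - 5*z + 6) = z^4 - 7*z^3 + 13*z^2 + 3*z - 18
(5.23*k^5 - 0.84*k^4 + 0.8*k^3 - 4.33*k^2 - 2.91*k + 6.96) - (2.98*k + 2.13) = 5.23*k^5 - 0.84*k^4 + 0.8*k^3 - 4.33*k^2 - 5.89*k + 4.83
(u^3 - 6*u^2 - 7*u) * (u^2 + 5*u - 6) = u^5 - u^4 - 43*u^3 + u^2 + 42*u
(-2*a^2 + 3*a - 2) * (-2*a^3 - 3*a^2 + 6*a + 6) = 4*a^5 - 17*a^3 + 12*a^2 + 6*a - 12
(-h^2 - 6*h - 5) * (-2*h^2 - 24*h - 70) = 2*h^4 + 36*h^3 + 224*h^2 + 540*h + 350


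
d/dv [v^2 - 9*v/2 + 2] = 2*v - 9/2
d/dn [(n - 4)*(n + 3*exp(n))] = n + (n - 4)*(3*exp(n) + 1) + 3*exp(n)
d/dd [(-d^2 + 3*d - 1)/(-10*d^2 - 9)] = (30*d^2 - 2*d - 27)/(100*d^4 + 180*d^2 + 81)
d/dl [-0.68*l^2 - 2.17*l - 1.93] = -1.36*l - 2.17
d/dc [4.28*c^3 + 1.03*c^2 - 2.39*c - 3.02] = 12.84*c^2 + 2.06*c - 2.39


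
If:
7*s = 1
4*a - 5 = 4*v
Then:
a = v + 5/4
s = 1/7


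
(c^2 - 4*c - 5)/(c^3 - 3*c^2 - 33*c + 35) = (c^2 - 4*c - 5)/(c^3 - 3*c^2 - 33*c + 35)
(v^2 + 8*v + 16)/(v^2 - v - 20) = (v + 4)/(v - 5)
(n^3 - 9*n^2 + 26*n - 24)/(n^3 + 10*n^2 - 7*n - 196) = (n^2 - 5*n + 6)/(n^2 + 14*n + 49)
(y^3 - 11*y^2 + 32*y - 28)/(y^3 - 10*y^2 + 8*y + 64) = (y^3 - 11*y^2 + 32*y - 28)/(y^3 - 10*y^2 + 8*y + 64)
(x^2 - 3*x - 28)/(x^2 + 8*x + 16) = (x - 7)/(x + 4)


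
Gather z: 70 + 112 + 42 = 224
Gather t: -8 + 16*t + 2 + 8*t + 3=24*t - 3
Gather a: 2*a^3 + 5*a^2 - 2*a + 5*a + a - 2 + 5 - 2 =2*a^3 + 5*a^2 + 4*a + 1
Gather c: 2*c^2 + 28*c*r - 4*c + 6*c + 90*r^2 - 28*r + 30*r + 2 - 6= 2*c^2 + c*(28*r + 2) + 90*r^2 + 2*r - 4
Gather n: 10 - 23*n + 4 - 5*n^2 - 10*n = -5*n^2 - 33*n + 14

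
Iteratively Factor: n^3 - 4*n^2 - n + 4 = (n - 1)*(n^2 - 3*n - 4) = (n - 4)*(n - 1)*(n + 1)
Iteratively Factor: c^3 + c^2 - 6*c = (c + 3)*(c^2 - 2*c) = (c - 2)*(c + 3)*(c)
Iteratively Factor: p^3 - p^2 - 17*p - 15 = (p + 1)*(p^2 - 2*p - 15) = (p + 1)*(p + 3)*(p - 5)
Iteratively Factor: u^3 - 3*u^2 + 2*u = (u - 2)*(u^2 - u) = u*(u - 2)*(u - 1)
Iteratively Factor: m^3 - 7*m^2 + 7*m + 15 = (m + 1)*(m^2 - 8*m + 15) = (m - 5)*(m + 1)*(m - 3)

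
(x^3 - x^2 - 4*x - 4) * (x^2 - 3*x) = x^5 - 4*x^4 - x^3 + 8*x^2 + 12*x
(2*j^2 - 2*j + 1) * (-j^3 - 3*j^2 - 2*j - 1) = -2*j^5 - 4*j^4 + j^3 - j^2 - 1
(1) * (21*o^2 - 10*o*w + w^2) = 21*o^2 - 10*o*w + w^2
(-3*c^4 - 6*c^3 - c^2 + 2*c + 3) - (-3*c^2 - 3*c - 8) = -3*c^4 - 6*c^3 + 2*c^2 + 5*c + 11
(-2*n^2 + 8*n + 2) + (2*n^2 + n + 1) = 9*n + 3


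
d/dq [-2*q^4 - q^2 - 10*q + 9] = -8*q^3 - 2*q - 10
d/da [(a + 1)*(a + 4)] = 2*a + 5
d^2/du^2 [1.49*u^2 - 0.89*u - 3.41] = 2.98000000000000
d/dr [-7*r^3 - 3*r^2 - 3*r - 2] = -21*r^2 - 6*r - 3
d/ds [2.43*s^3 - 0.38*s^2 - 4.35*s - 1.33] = 7.29*s^2 - 0.76*s - 4.35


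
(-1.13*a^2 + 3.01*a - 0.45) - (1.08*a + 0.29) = -1.13*a^2 + 1.93*a - 0.74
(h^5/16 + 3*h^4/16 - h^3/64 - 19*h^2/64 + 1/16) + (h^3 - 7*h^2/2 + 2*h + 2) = h^5/16 + 3*h^4/16 + 63*h^3/64 - 243*h^2/64 + 2*h + 33/16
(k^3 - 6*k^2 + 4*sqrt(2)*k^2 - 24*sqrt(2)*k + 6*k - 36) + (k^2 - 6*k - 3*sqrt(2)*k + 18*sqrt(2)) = k^3 - 5*k^2 + 4*sqrt(2)*k^2 - 27*sqrt(2)*k - 36 + 18*sqrt(2)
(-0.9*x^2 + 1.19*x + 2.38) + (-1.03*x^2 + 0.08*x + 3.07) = -1.93*x^2 + 1.27*x + 5.45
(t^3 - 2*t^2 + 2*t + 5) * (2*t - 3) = 2*t^4 - 7*t^3 + 10*t^2 + 4*t - 15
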